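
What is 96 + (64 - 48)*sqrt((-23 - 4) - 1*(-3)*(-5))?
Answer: 96 + 16*I*sqrt(42) ≈ 96.0 + 103.69*I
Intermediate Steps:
96 + (64 - 48)*sqrt((-23 - 4) - 1*(-3)*(-5)) = 96 + 16*sqrt(-27 + 3*(-5)) = 96 + 16*sqrt(-27 - 15) = 96 + 16*sqrt(-42) = 96 + 16*(I*sqrt(42)) = 96 + 16*I*sqrt(42)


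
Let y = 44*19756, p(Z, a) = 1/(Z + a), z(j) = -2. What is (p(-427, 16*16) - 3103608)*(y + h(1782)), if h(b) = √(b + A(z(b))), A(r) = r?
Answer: -461333155340816/171 - 1061433938*√445/171 ≈ -2.6980e+12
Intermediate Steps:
h(b) = √(-2 + b) (h(b) = √(b - 2) = √(-2 + b))
y = 869264
(p(-427, 16*16) - 3103608)*(y + h(1782)) = (1/(-427 + 16*16) - 3103608)*(869264 + √(-2 + 1782)) = (1/(-427 + 256) - 3103608)*(869264 + √1780) = (1/(-171) - 3103608)*(869264 + 2*√445) = (-1/171 - 3103608)*(869264 + 2*√445) = -530716969*(869264 + 2*√445)/171 = -461333155340816/171 - 1061433938*√445/171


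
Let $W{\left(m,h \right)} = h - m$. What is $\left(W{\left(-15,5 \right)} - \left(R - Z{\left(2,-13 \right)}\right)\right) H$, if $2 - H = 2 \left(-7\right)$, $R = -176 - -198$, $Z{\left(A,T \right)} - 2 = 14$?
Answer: $224$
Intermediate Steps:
$Z{\left(A,T \right)} = 16$ ($Z{\left(A,T \right)} = 2 + 14 = 16$)
$R = 22$ ($R = -176 + 198 = 22$)
$H = 16$ ($H = 2 - 2 \left(-7\right) = 2 - -14 = 2 + 14 = 16$)
$\left(W{\left(-15,5 \right)} - \left(R - Z{\left(2,-13 \right)}\right)\right) H = \left(\left(5 - -15\right) - \left(22 - 16\right)\right) 16 = \left(\left(5 + 15\right) - \left(22 - 16\right)\right) 16 = \left(20 - 6\right) 16 = 14 \cdot 16 = 224$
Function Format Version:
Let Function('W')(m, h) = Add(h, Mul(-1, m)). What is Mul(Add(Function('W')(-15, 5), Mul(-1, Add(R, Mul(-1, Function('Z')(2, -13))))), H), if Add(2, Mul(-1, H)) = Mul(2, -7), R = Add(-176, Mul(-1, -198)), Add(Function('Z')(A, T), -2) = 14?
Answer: 224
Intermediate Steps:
Function('Z')(A, T) = 16 (Function('Z')(A, T) = Add(2, 14) = 16)
R = 22 (R = Add(-176, 198) = 22)
H = 16 (H = Add(2, Mul(-1, Mul(2, -7))) = Add(2, Mul(-1, -14)) = Add(2, 14) = 16)
Mul(Add(Function('W')(-15, 5), Mul(-1, Add(R, Mul(-1, Function('Z')(2, -13))))), H) = Mul(Add(Add(5, Mul(-1, -15)), Mul(-1, Add(22, Mul(-1, 16)))), 16) = Mul(Add(Add(5, 15), Mul(-1, Add(22, -16))), 16) = Mul(Add(20, Mul(-1, 6)), 16) = Mul(Add(20, -6), 16) = Mul(14, 16) = 224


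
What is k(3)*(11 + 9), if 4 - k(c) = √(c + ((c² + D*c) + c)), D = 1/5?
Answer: 80 - 4*√390 ≈ 1.0063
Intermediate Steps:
D = ⅕ (D = 1*(⅕) = ⅕ ≈ 0.20000)
k(c) = 4 - √(c² + 11*c/5) (k(c) = 4 - √(c + ((c² + c/5) + c)) = 4 - √(c + (c² + 6*c/5)) = 4 - √(c² + 11*c/5))
k(3)*(11 + 9) = (4 - √5*√(3*(11 + 5*3))/5)*(11 + 9) = (4 - √5*√(3*(11 + 15))/5)*20 = (4 - √5*√(3*26)/5)*20 = (4 - √5*√78/5)*20 = (4 - √390/5)*20 = 80 - 4*√390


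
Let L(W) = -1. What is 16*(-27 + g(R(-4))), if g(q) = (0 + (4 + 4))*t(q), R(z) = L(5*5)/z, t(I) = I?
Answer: -400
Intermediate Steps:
R(z) = -1/z
g(q) = 8*q (g(q) = (0 + (4 + 4))*q = (0 + 8)*q = 8*q)
16*(-27 + g(R(-4))) = 16*(-27 + 8*(-1/(-4))) = 16*(-27 + 8*(-1*(-1/4))) = 16*(-27 + 8*(1/4)) = 16*(-27 + 2) = 16*(-25) = -400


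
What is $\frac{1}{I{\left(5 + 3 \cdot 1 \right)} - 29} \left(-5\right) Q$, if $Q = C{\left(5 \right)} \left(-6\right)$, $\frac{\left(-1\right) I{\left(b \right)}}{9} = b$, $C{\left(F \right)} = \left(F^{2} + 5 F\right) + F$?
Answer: $- \frac{1650}{101} \approx -16.337$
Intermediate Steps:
$C{\left(F \right)} = F^{2} + 6 F$
$I{\left(b \right)} = - 9 b$
$Q = -330$ ($Q = 5 \left(6 + 5\right) \left(-6\right) = 5 \cdot 11 \left(-6\right) = 55 \left(-6\right) = -330$)
$\frac{1}{I{\left(5 + 3 \cdot 1 \right)} - 29} \left(-5\right) Q = \frac{1}{- 9 \left(5 + 3 \cdot 1\right) - 29} \left(-5\right) \left(-330\right) = \frac{1}{- 9 \left(5 + 3\right) - 29} \left(-5\right) \left(-330\right) = \frac{1}{\left(-9\right) 8 - 29} \left(-5\right) \left(-330\right) = \frac{1}{-72 - 29} \left(-5\right) \left(-330\right) = \frac{1}{-101} \left(-5\right) \left(-330\right) = \left(- \frac{1}{101}\right) \left(-5\right) \left(-330\right) = \frac{5}{101} \left(-330\right) = - \frac{1650}{101}$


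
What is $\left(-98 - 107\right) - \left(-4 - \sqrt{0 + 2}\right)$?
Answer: $-201 + \sqrt{2} \approx -199.59$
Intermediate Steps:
$\left(-98 - 107\right) - \left(-4 - \sqrt{0 + 2}\right) = -205 - \left(-4 - \sqrt{2}\right) = -205 + \left(4 + \sqrt{2}\right) = -201 + \sqrt{2}$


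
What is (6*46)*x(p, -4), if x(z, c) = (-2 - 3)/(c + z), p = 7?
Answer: -460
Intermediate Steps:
x(z, c) = -5/(c + z)
(6*46)*x(p, -4) = (6*46)*(-5/(-4 + 7)) = 276*(-5/3) = -460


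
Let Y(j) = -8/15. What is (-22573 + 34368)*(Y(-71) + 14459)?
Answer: 511612843/3 ≈ 1.7054e+8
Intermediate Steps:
Y(j) = -8/15 (Y(j) = -8*1/15 = -8/15)
(-22573 + 34368)*(Y(-71) + 14459) = (-22573 + 34368)*(-8/15 + 14459) = 11795*(216877/15) = 511612843/3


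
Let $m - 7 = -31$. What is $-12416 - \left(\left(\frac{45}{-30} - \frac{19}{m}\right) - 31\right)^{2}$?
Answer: $- \frac{7730737}{576} \approx -13421.0$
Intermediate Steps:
$m = -24$ ($m = 7 - 31 = -24$)
$-12416 - \left(\left(\frac{45}{-30} - \frac{19}{m}\right) - 31\right)^{2} = -12416 - \left(\left(\frac{45}{-30} - \frac{19}{-24}\right) - 31\right)^{2} = -12416 - \left(\left(45 \left(- \frac{1}{30}\right) - - \frac{19}{24}\right) - 31\right)^{2} = -12416 - \left(\left(- \frac{3}{2} + \frac{19}{24}\right) - 31\right)^{2} = -12416 - \left(- \frac{17}{24} - 31\right)^{2} = -12416 - \left(- \frac{761}{24}\right)^{2} = -12416 - \frac{579121}{576} = - \frac{7730737}{576}$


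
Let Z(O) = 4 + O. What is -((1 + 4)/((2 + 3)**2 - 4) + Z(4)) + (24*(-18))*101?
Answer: -916445/21 ≈ -43640.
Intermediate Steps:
-((1 + 4)/((2 + 3)**2 - 4) + Z(4)) + (24*(-18))*101 = -((1 + 4)/((2 + 3)**2 - 4) + (4 + 4)) + (24*(-18))*101 = -(5/(5**2 - 4) + 8) - 432*101 = -(5/(25 - 4) + 8) - 43632 = -(5/21 + 8) - 43632 = -1*173/21 - 43632 = -173/21 - 43632 = -916445/21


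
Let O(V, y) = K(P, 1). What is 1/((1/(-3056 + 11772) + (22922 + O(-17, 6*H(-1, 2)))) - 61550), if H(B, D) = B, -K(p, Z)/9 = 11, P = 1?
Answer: -8716/337544531 ≈ -2.5822e-5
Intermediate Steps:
K(p, Z) = -99 (K(p, Z) = -9*11 = -99)
O(V, y) = -99
1/((1/(-3056 + 11772) + (22922 + O(-17, 6*H(-1, 2)))) - 61550) = 1/((1/(-3056 + 11772) + (22922 - 99)) - 61550) = 1/((1/8716 + 22823) - 61550) = 1/(198925269/8716 - 61550) = 1/(-337544531/8716) = -8716/337544531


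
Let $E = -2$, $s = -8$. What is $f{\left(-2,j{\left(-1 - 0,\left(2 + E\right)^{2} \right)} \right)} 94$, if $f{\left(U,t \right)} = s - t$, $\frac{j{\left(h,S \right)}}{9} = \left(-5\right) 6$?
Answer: $24628$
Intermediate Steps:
$j{\left(h,S \right)} = -270$ ($j{\left(h,S \right)} = 9 \left(\left(-5\right) 6\right) = 9 \left(-30\right) = -270$)
$f{\left(U,t \right)} = -8 - t$
$f{\left(-2,j{\left(-1 - 0,\left(2 + E\right)^{2} \right)} \right)} 94 = \left(-8 - -270\right) 94 = \left(-8 + 270\right) 94 = 262 \cdot 94 = 24628$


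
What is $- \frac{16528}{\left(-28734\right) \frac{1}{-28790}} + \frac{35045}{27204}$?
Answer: $- \frac{719098602525}{43426652} \approx -16559.0$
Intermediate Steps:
$- \frac{16528}{\left(-28734\right) \frac{1}{-28790}} + \frac{35045}{27204} = - \frac{16528}{\left(-28734\right) \left(- \frac{1}{28790}\right)} + 35045 \cdot \frac{1}{27204} = - \frac{16528}{\frac{14367}{14395}} + \frac{35045}{27204} = \left(-16528\right) \frac{14395}{14367} + \frac{35045}{27204} = - \frac{237920560}{14367} + \frac{35045}{27204} = - \frac{719098602525}{43426652}$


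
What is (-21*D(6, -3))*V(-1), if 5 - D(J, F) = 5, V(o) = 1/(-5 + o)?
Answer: 0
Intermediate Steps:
D(J, F) = 0 (D(J, F) = 5 - 1*5 = 5 - 5 = 0)
(-21*D(6, -3))*V(-1) = (-21*0)/(-5 - 1) = 0/(-6) = 0*(-1/6) = 0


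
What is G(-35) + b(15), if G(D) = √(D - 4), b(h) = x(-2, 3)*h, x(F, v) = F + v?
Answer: 15 + I*√39 ≈ 15.0 + 6.245*I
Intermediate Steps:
b(h) = h (b(h) = (-2 + 3)*h = 1*h = h)
G(D) = √(-4 + D)
G(-35) + b(15) = √(-4 - 35) + 15 = √(-39) + 15 = I*√39 + 15 = 15 + I*√39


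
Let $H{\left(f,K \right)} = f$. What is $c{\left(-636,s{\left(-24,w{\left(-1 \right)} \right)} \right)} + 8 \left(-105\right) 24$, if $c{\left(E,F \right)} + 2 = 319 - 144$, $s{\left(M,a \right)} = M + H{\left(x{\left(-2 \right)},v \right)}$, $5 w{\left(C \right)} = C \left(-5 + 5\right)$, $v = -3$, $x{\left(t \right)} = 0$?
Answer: $-19987$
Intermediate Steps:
$w{\left(C \right)} = 0$ ($w{\left(C \right)} = \frac{C \left(-5 + 5\right)}{5} = \frac{C 0}{5} = \frac{1}{5} \cdot 0 = 0$)
$s{\left(M,a \right)} = M$ ($s{\left(M,a \right)} = M + 0 = M$)
$c{\left(E,F \right)} = 173$ ($c{\left(E,F \right)} = -2 + \left(319 - 144\right) = -2 + 175 = 173$)
$c{\left(-636,s{\left(-24,w{\left(-1 \right)} \right)} \right)} + 8 \left(-105\right) 24 = 173 + 8 \left(-105\right) 24 = 173 - 20160 = -19987$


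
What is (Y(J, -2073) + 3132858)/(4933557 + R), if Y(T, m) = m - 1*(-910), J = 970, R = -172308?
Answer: 3131695/4761249 ≈ 0.65775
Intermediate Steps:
Y(T, m) = 910 + m (Y(T, m) = m + 910 = 910 + m)
(Y(J, -2073) + 3132858)/(4933557 + R) = ((910 - 2073) + 3132858)/(4933557 - 172308) = (-1163 + 3132858)/4761249 = 3131695*(1/4761249) = 3131695/4761249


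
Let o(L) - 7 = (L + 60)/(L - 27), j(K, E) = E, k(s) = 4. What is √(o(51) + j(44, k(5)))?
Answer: 5*√10/4 ≈ 3.9528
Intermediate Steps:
o(L) = 7 + (60 + L)/(-27 + L) (o(L) = 7 + (L + 60)/(L - 27) = 7 + (60 + L)/(-27 + L))
√(o(51) + j(44, k(5))) = √((-129 + 8*51)/(-27 + 51) + 4) = √((-129 + 408)/24 + 4) = √((1/24)*279 + 4) = √(93/8 + 4) = √(125/8) = 5*√10/4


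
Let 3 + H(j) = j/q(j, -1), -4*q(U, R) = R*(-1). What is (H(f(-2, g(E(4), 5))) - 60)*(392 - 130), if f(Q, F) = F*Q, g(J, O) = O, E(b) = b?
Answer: -6026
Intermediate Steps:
q(U, R) = R/4 (q(U, R) = -R*(-1)/4 = -(-1)*R/4 = R/4)
H(j) = -3 - 4*j (H(j) = -3 + j/(((1/4)*(-1))) = -3 + j/(-1/4) = -3 + j*(-4) = -3 - 4*j)
(H(f(-2, g(E(4), 5))) - 60)*(392 - 130) = ((-3 - 20*(-2)) - 60)*(392 - 130) = ((-3 - 4*(-10)) - 60)*262 = ((-3 + 40) - 60)*262 = (37 - 60)*262 = -23*262 = -6026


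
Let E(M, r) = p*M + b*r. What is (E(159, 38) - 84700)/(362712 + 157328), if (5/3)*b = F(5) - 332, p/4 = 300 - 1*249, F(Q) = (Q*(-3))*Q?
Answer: -153859/1300100 ≈ -0.11834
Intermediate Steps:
F(Q) = -3*Q² (F(Q) = (-3*Q)*Q = -3*Q²)
p = 204 (p = 4*(300 - 1*249) = 4*(300 - 249) = 4*51 = 204)
b = -1221/5 (b = 3*(-3*5² - 332)/5 = 3*(-3*25 - 332)/5 = 3*(-75 - 332)/5 = (⅗)*(-407) = -1221/5 ≈ -244.20)
E(M, r) = 204*M - 1221*r/5
(E(159, 38) - 84700)/(362712 + 157328) = ((204*159 - 1221/5*38) - 84700)/(362712 + 157328) = ((32436 - 46398/5) - 84700)/520040 = (115782/5 - 84700)*(1/520040) = -307718/5*1/520040 = -153859/1300100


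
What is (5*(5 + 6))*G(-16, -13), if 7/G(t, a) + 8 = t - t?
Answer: -385/8 ≈ -48.125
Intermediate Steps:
G(t, a) = -7/8 (G(t, a) = 7/(-8 + (t - t)) = 7/(-8 + 0) = 7/(-8) = 7*(-1/8) = -7/8)
(5*(5 + 6))*G(-16, -13) = (5*(5 + 6))*(-7/8) = (5*11)*(-7/8) = 55*(-7/8) = -385/8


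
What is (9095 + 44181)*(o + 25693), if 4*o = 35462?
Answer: 1841138646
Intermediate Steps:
o = 17731/2 (o = (¼)*35462 = 17731/2 ≈ 8865.5)
(9095 + 44181)*(o + 25693) = (9095 + 44181)*(17731/2 + 25693) = 53276*(69117/2) = 1841138646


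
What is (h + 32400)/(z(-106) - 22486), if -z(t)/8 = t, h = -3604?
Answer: -14398/10819 ≈ -1.3308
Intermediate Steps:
z(t) = -8*t
(h + 32400)/(z(-106) - 22486) = (-3604 + 32400)/(-8*(-106) - 22486) = 28796/(848 - 22486) = 28796/(-21638) = 28796*(-1/21638) = -14398/10819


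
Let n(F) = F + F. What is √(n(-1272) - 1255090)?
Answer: 7*I*√25666 ≈ 1121.4*I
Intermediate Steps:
n(F) = 2*F
√(n(-1272) - 1255090) = √(2*(-1272) - 1255090) = √(-2544 - 1255090) = √(-1257634) = 7*I*√25666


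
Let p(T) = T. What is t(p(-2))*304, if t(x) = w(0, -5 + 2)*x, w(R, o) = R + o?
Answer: 1824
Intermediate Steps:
t(x) = -3*x (t(x) = (0 + (-5 + 2))*x = (0 - 3)*x = -3*x)
t(p(-2))*304 = -3*(-2)*304 = 6*304 = 1824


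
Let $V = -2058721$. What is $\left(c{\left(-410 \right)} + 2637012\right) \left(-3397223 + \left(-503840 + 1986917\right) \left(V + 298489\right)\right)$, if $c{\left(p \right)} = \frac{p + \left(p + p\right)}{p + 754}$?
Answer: $- \frac{1184061175195158153063}{172} \approx -6.8841 \cdot 10^{18}$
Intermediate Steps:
$c{\left(p \right)} = \frac{3 p}{754 + p}$ ($c{\left(p \right)} = \frac{p + 2 p}{754 + p} = \frac{3 p}{754 + p}$)
$\left(c{\left(-410 \right)} + 2637012\right) \left(-3397223 + \left(-503840 + 1986917\right) \left(V + 298489\right)\right) = \left(3 \left(-410\right) \frac{1}{754 - 410} + 2637012\right) \left(-3397223 + \left(-503840 + 1986917\right) \left(-2058721 + 298489\right)\right) = \left(3 \left(-410\right) \frac{1}{344} + 2637012\right) \left(-3397223 + 1483077 \left(-1760232\right)\right) = \left(3 \left(-410\right) \frac{1}{344} + 2637012\right) \left(-3397223 - 2610559593864\right) = \left(- \frac{615}{172} + 2637012\right) \left(-2610562991087\right) = \frac{453565449}{172} \left(-2610562991087\right) = - \frac{1184061175195158153063}{172}$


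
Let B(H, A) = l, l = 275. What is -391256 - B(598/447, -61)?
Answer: -391531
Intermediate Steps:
B(H, A) = 275
-391256 - B(598/447, -61) = -391256 - 1*275 = -391256 - 275 = -391531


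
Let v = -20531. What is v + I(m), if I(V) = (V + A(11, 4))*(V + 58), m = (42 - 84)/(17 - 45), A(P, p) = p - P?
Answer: -83433/4 ≈ -20858.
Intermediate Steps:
m = 3/2 (m = -42/(-28) = -42*(-1/28) = 3/2 ≈ 1.5000)
I(V) = (-7 + V)*(58 + V) (I(V) = (V + (4 - 1*11))*(V + 58) = (V + (4 - 11))*(58 + V) = (V - 7)*(58 + V) = (-7 + V)*(58 + V))
v + I(m) = -20531 + (-406 + (3/2)² + 51*(3/2)) = -20531 + (-406 + 9/4 + 153/2) = -20531 - 1309/4 = -83433/4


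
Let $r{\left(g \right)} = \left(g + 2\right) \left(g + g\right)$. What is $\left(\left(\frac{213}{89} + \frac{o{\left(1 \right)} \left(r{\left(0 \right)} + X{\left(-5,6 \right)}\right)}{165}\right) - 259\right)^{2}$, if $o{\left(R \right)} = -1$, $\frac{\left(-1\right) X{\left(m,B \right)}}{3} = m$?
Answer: $\frac{63155208249}{958441} \approx 65894.0$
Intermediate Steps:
$X{\left(m,B \right)} = - 3 m$
$r{\left(g \right)} = 2 g \left(2 + g\right)$ ($r{\left(g \right)} = \left(2 + g\right) 2 g = 2 g \left(2 + g\right)$)
$\left(\left(\frac{213}{89} + \frac{o{\left(1 \right)} \left(r{\left(0 \right)} + X{\left(-5,6 \right)}\right)}{165}\right) - 259\right)^{2} = \left(\left(\frac{213}{89} + \frac{\left(-1\right) \left(2 \cdot 0 \left(2 + 0\right) - -15\right)}{165}\right) - 259\right)^{2} = \left(\left(213 \cdot \frac{1}{89} + - (2 \cdot 0 \cdot 2 + 15) \frac{1}{165}\right) - 259\right)^{2} = \left(\left(\frac{213}{89} + - (0 + 15) \frac{1}{165}\right) - 259\right)^{2} = \left(\left(\frac{213}{89} + \left(-1\right) 15 \cdot \frac{1}{165}\right) - 259\right)^{2} = \left(\left(\frac{213}{89} - \frac{1}{11}\right) - 259\right)^{2} = \left(\frac{2254}{979} - 259\right)^{2} = \left(- \frac{251307}{979}\right)^{2} = \frac{63155208249}{958441}$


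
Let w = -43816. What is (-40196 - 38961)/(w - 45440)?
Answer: 79157/89256 ≈ 0.88685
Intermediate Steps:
(-40196 - 38961)/(w - 45440) = (-40196 - 38961)/(-43816 - 45440) = -79157/(-89256) = -79157*(-1/89256) = 79157/89256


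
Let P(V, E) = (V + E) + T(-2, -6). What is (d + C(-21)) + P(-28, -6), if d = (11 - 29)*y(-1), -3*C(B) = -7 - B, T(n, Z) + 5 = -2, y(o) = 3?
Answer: -299/3 ≈ -99.667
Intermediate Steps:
T(n, Z) = -7 (T(n, Z) = -5 - 2 = -7)
C(B) = 7/3 + B/3 (C(B) = -(-7 - B)/3 = 7/3 + B/3)
d = -54 (d = (11 - 29)*3 = -18*3 = -54)
P(V, E) = -7 + E + V (P(V, E) = (V + E) - 7 = (E + V) - 7 = -7 + E + V)
(d + C(-21)) + P(-28, -6) = (-54 + (7/3 + (⅓)*(-21))) + (-7 - 6 - 28) = (-54 + (7/3 - 7)) - 41 = (-54 - 14/3) - 41 = -176/3 - 41 = -299/3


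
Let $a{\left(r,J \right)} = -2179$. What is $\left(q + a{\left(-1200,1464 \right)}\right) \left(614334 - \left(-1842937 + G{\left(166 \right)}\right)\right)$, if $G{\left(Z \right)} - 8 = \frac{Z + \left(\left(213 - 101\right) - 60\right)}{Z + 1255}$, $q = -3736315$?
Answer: $- \frac{13053963082319470}{1421} \approx -9.1865 \cdot 10^{12}$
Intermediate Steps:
$G{\left(Z \right)} = 8 + \frac{52 + Z}{1255 + Z}$ ($G{\left(Z \right)} = 8 + \frac{Z + \left(\left(213 - 101\right) - 60\right)}{Z + 1255} = 8 + \frac{Z + \left(112 - 60\right)}{1255 + Z} = 8 + \frac{Z + 52}{1255 + Z} = 8 + \frac{52 + Z}{1255 + Z}$)
$\left(q + a{\left(-1200,1464 \right)}\right) \left(614334 - \left(-1842937 + G{\left(166 \right)}\right)\right) = \left(-3736315 - 2179\right) \left(614334 + \left(1842937 - \frac{3 \left(3364 + 3 \cdot 166\right)}{1255 + 166}\right)\right) = - 3738494 \left(614334 + \left(1842937 - \frac{3 \left(3364 + 498\right)}{1421}\right)\right) = - 3738494 \left(614334 + \left(1842937 - 3 \cdot \frac{1}{1421} \cdot 3862\right)\right) = - 3738494 \left(614334 + \left(1842937 - \frac{11586}{1421}\right)\right) = - 3738494 \left(614334 + \frac{2618801891}{1421}\right) = \left(-3738494\right) \frac{3491770505}{1421} = - \frac{13053963082319470}{1421}$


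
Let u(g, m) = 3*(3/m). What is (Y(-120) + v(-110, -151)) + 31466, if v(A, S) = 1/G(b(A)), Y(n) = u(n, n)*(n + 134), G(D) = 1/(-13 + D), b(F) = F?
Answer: 626839/20 ≈ 31342.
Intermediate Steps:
u(g, m) = 9/m
Y(n) = 9*(134 + n)/n (Y(n) = (9/n)*(n + 134) = (9/n)*(134 + n) = 9*(134 + n)/n)
v(A, S) = -13 + A (v(A, S) = 1/(1/(-13 + A)) = -13 + A)
(Y(-120) + v(-110, -151)) + 31466 = ((9 + 1206/(-120)) + (-13 - 110)) + 31466 = ((9 + 1206*(-1/120)) - 123) + 31466 = ((9 - 201/20) - 123) + 31466 = (-21/20 - 123) + 31466 = -2481/20 + 31466 = 626839/20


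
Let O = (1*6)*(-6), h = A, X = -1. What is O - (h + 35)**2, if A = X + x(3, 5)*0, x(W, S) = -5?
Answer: -1192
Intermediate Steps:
A = -1 (A = -1 - 5*0 = -1 + 0 = -1)
h = -1
O = -36 (O = 6*(-6) = -36)
O - (h + 35)**2 = -36 - (-1 + 35)**2 = -36 - 1*34**2 = -36 - 1*1156 = -36 - 1156 = -1192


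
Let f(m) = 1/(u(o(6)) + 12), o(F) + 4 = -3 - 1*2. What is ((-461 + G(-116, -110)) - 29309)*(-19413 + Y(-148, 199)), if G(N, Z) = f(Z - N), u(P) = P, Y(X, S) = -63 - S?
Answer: 1757154575/3 ≈ 5.8572e+8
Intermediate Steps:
o(F) = -9 (o(F) = -4 + (-3 - 1*2) = -4 + (-3 - 2) = -4 - 5 = -9)
f(m) = ⅓ (f(m) = 1/(-9 + 12) = 1/3 = ⅓)
G(N, Z) = ⅓
((-461 + G(-116, -110)) - 29309)*(-19413 + Y(-148, 199)) = ((-461 + ⅓) - 29309)*(-19413 + (-63 - 1*199)) = (-1382/3 - 29309)*(-19413 + (-63 - 199)) = -89309*(-19413 - 262)/3 = -89309/3*(-19675) = 1757154575/3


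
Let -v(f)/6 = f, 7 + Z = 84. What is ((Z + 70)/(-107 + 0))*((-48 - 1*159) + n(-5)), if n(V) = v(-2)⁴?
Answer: -3017763/107 ≈ -28203.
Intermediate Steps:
Z = 77 (Z = -7 + 84 = 77)
v(f) = -6*f
n(V) = 20736 (n(V) = (-6*(-2))⁴ = 12⁴ = 20736)
((Z + 70)/(-107 + 0))*((-48 - 1*159) + n(-5)) = ((77 + 70)/(-107 + 0))*((-48 - 1*159) + 20736) = (147/(-107))*((-48 - 159) + 20736) = (147*(-1/107))*(-207 + 20736) = -147/107*20529 = -3017763/107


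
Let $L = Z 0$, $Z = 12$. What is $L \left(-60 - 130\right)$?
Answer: $0$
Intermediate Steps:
$L = 0$ ($L = 12 \cdot 0 = 0$)
$L \left(-60 - 130\right) = 0 \left(-60 - 130\right) = 0 \left(-190\right) = 0$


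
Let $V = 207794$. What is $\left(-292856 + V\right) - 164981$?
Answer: $-250043$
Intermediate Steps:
$\left(-292856 + V\right) - 164981 = \left(-292856 + 207794\right) - 164981 = -85062 - 164981 = -250043$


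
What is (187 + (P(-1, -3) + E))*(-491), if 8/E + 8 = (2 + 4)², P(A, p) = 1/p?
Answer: -1927666/21 ≈ -91794.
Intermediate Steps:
E = 2/7 (E = 8/(-8 + (2 + 4)²) = 8/(-8 + 6²) = 8/(-8 + 36) = 8/28 = 8*(1/28) = 2/7 ≈ 0.28571)
(187 + (P(-1, -3) + E))*(-491) = (187 + (1/(-3) + 2/7))*(-491) = (187 + (-⅓ + 2/7))*(-491) = (187 - 1/21)*(-491) = (3926/21)*(-491) = -1927666/21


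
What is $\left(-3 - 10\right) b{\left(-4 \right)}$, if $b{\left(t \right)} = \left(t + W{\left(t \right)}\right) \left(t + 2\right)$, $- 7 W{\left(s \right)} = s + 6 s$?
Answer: $0$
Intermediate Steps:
$W{\left(s \right)} = - s$ ($W{\left(s \right)} = - \frac{s + 6 s}{7} = - \frac{7 s}{7} = - s$)
$b{\left(t \right)} = 0$ ($b{\left(t \right)} = \left(t - t\right) \left(t + 2\right) = 0 \left(2 + t\right) = 0$)
$\left(-3 - 10\right) b{\left(-4 \right)} = \left(-3 - 10\right) 0 = \left(-13\right) 0 = 0$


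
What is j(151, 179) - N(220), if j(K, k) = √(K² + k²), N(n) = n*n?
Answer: -48400 + √54842 ≈ -48166.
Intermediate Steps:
N(n) = n²
j(151, 179) - N(220) = √(151² + 179²) - 1*220² = √(22801 + 32041) - 1*48400 = √54842 - 48400 = -48400 + √54842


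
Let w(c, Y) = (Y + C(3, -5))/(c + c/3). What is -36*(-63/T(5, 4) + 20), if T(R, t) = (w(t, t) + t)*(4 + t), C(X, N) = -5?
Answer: -39384/61 ≈ -645.64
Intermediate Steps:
w(c, Y) = 3*(-5 + Y)/(4*c) (w(c, Y) = (Y - 5)/(c + c/3) = (-5 + Y)/(c + c*(1/3)) = (-5 + Y)/(c + c/3) = (-5 + Y)/((4*c/3)) = (-5 + Y)*(3/(4*c)) = 3*(-5 + Y)/(4*c))
T(R, t) = (4 + t)*(t + 3*(-5 + t)/(4*t)) (T(R, t) = (3*(-5 + t)/(4*t) + t)*(4 + t) = (t + 3*(-5 + t)/(4*t))*(4 + t) = (4 + t)*(t + 3*(-5 + t)/(4*t)))
-36*(-63/T(5, 4) + 20) = -36*(-63/(-3/4 + 4**2 - 15/4 + (19/4)*4) + 20) = -36*(-63/(-3/4 + 16 - 15*1/4 + 19) + 20) = -36*(-63/(-3/4 + 16 - 15/4 + 19) + 20) = -36*(-63/61/2 + 20) = -36*(-63*2/61 + 20) = -36*(-126/61 + 20) = -36*1094/61 = -39384/61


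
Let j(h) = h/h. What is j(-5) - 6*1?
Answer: -5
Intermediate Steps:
j(h) = 1
j(-5) - 6*1 = 1 - 6*1 = 1 - 6 = -5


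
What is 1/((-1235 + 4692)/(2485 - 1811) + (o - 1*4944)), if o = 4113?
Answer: -674/556637 ≈ -0.0012108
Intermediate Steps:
1/((-1235 + 4692)/(2485 - 1811) + (o - 1*4944)) = 1/((-1235 + 4692)/(2485 - 1811) + (4113 - 1*4944)) = 1/(3457/674 + (4113 - 4944)) = 1/(3457*(1/674) - 831) = 1/(3457/674 - 831) = 1/(-556637/674) = -674/556637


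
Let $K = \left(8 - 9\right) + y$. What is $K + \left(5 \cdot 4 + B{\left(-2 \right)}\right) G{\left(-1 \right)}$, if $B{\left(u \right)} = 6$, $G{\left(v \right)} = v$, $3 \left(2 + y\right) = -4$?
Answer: $- \frac{91}{3} \approx -30.333$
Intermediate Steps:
$y = - \frac{10}{3}$ ($y = -2 + \frac{1}{3} \left(-4\right) = -2 - \frac{4}{3} = - \frac{10}{3} \approx -3.3333$)
$K = - \frac{13}{3}$ ($K = \left(8 - 9\right) - \frac{10}{3} = -1 - \frac{10}{3} = - \frac{13}{3} \approx -4.3333$)
$K + \left(5 \cdot 4 + B{\left(-2 \right)}\right) G{\left(-1 \right)} = - \frac{13}{3} + \left(5 \cdot 4 + 6\right) \left(-1\right) = - \frac{13}{3} + \left(20 + 6\right) \left(-1\right) = - \frac{13}{3} + 26 \left(-1\right) = - \frac{13}{3} - 26 = - \frac{91}{3}$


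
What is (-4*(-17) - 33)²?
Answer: 1225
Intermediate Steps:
(-4*(-17) - 33)² = (68 - 33)² = 35² = 1225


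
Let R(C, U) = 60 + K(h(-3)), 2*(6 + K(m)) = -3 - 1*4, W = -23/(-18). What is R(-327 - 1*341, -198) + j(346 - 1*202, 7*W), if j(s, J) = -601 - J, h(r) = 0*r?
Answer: -5035/9 ≈ -559.44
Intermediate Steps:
W = 23/18 (W = -23*(-1/18) = 23/18 ≈ 1.2778)
h(r) = 0
K(m) = -19/2 (K(m) = -6 + (-3 - 1*4)/2 = -6 + (-3 - 4)/2 = -6 + (½)*(-7) = -6 - 7/2 = -19/2)
R(C, U) = 101/2 (R(C, U) = 60 - 19/2 = 101/2)
R(-327 - 1*341, -198) + j(346 - 1*202, 7*W) = 101/2 + (-601 - 7*23/18) = 101/2 + (-601 - 1*161/18) = 101/2 + (-601 - 161/18) = 101/2 - 10979/18 = -5035/9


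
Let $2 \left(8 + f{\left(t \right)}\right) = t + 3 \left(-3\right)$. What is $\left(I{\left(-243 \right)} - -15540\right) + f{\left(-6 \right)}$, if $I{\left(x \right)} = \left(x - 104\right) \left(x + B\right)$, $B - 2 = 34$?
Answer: $\frac{174707}{2} \approx 87354.0$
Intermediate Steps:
$B = 36$ ($B = 2 + 34 = 36$)
$f{\left(t \right)} = - \frac{25}{2} + \frac{t}{2}$ ($f{\left(t \right)} = -8 + \frac{t + 3 \left(-3\right)}{2} = -8 + \frac{t - 9}{2} = -8 + \frac{-9 + t}{2} = -8 + \left(- \frac{9}{2} + \frac{t}{2}\right) = - \frac{25}{2} + \frac{t}{2}$)
$I{\left(x \right)} = \left(-104 + x\right) \left(36 + x\right)$ ($I{\left(x \right)} = \left(x - 104\right) \left(x + 36\right) = \left(-104 + x\right) \left(36 + x\right)$)
$\left(I{\left(-243 \right)} - -15540\right) + f{\left(-6 \right)} = \left(\left(-3744 + \left(-243\right)^{2} - -16524\right) - -15540\right) + \left(- \frac{25}{2} + \frac{1}{2} \left(-6\right)\right) = \left(\left(-3744 + 59049 + 16524\right) + 15540\right) - \frac{31}{2} = \left(71829 + 15540\right) - \frac{31}{2} = 87369 - \frac{31}{2} = \frac{174707}{2}$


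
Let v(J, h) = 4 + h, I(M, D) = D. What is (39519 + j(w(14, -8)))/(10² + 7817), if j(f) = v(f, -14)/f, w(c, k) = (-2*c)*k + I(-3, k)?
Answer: 609721/122148 ≈ 4.9917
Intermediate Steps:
w(c, k) = k - 2*c*k (w(c, k) = (-2*c)*k + k = -2*c*k + k = k - 2*c*k)
j(f) = -10/f (j(f) = (4 - 14)/f = -10/f)
(39519 + j(w(14, -8)))/(10² + 7817) = (39519 - 10*(-1/(8*(1 - 2*14))))/(10² + 7817) = (39519 - 10*(-1/(8*(1 - 28))))/(100 + 7817) = (39519 - 10/((-8*(-27))))/7917 = (39519 - 10/216)*(1/7917) = (39519 - 10*1/216)*(1/7917) = (39519 - 5/108)*(1/7917) = (4268047/108)*(1/7917) = 609721/122148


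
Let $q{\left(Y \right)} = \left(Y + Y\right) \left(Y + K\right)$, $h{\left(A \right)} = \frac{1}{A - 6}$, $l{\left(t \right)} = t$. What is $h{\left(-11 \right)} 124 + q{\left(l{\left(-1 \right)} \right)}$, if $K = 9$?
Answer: $- \frac{396}{17} \approx -23.294$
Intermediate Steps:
$h{\left(A \right)} = \frac{1}{-6 + A}$
$q{\left(Y \right)} = 2 Y \left(9 + Y\right)$ ($q{\left(Y \right)} = \left(Y + Y\right) \left(Y + 9\right) = 2 Y \left(9 + Y\right)$)
$h{\left(-11 \right)} 124 + q{\left(l{\left(-1 \right)} \right)} = \frac{1}{-6 - 11} \cdot 124 + 2 \left(-1\right) \left(9 - 1\right) = \frac{1}{-17} \cdot 124 + 2 \left(-1\right) 8 = \left(- \frac{1}{17}\right) 124 - 16 = - \frac{124}{17} - 16 = - \frac{396}{17}$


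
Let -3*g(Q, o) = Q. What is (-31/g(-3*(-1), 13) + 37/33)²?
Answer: 1123600/1089 ≈ 1031.8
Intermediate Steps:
g(Q, o) = -Q/3
(-31/g(-3*(-1), 13) + 37/33)² = (-31*(-1/1) + 37/33)² = (-31/((-⅓*3)) + 37*(1/33))² = (-31/(-1) + 37/33)² = (-31*(-1) + 37/33)² = (31 + 37/33)² = (1060/33)² = 1123600/1089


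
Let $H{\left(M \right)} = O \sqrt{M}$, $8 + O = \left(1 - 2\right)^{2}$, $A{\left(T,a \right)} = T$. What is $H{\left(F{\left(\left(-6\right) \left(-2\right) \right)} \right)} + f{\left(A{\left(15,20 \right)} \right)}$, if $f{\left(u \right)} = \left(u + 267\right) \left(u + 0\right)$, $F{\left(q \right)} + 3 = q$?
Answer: $4209$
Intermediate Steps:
$F{\left(q \right)} = -3 + q$
$O = -7$ ($O = -8 + \left(1 - 2\right)^{2} = -8 + \left(-1\right)^{2} = -8 + 1 = -7$)
$f{\left(u \right)} = u \left(267 + u\right)$ ($f{\left(u \right)} = \left(267 + u\right) u = u \left(267 + u\right)$)
$H{\left(M \right)} = - 7 \sqrt{M}$
$H{\left(F{\left(\left(-6\right) \left(-2\right) \right)} \right)} + f{\left(A{\left(15,20 \right)} \right)} = - 7 \sqrt{-3 - -12} + 15 \left(267 + 15\right) = - 7 \sqrt{-3 + 12} + 15 \cdot 282 = - 7 \sqrt{9} + 4230 = \left(-7\right) 3 + 4230 = -21 + 4230 = 4209$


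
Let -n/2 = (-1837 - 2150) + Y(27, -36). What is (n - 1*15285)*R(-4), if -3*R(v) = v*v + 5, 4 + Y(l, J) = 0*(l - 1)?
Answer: 51121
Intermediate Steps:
Y(l, J) = -4 (Y(l, J) = -4 + 0*(l - 1) = -4 + 0*(-1 + l) = -4 + 0 = -4)
R(v) = -5/3 - v²/3 (R(v) = -(v*v + 5)/3 = -(v² + 5)/3 = -(5 + v²)/3 = -5/3 - v²/3)
n = 7982 (n = -2*((-1837 - 2150) - 4) = -2*(-3987 - 4) = -2*(-3991) = 7982)
(n - 1*15285)*R(-4) = (7982 - 1*15285)*(-5/3 - ⅓*(-4)²) = (7982 - 15285)*(-5/3 - ⅓*16) = -7303*(-5/3 - 16/3) = -7303*(-7) = 51121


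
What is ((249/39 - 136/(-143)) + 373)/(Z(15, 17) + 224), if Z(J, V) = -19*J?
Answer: -54388/8723 ≈ -6.2350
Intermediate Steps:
((249/39 - 136/(-143)) + 373)/(Z(15, 17) + 224) = ((249/39 - 136/(-143)) + 373)/(-19*15 + 224) = ((249*(1/39) - 136*(-1/143)) + 373)/(-285 + 224) = ((83/13 + 136/143) + 373)/(-61) = (1049/143 + 373)*(-1/61) = (54388/143)*(-1/61) = -54388/8723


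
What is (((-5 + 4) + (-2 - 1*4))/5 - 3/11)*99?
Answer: -828/5 ≈ -165.60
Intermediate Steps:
(((-5 + 4) + (-2 - 1*4))/5 - 3/11)*99 = ((-1 + (-2 - 4))*(⅕) - 3*1/11)*99 = ((-1 - 6)*(⅕) - 3/11)*99 = (-7*⅕ - 3/11)*99 = (-7/5 - 3/11)*99 = -92/55*99 = -828/5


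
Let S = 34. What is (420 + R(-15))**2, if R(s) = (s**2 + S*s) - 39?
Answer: 9216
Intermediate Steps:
R(s) = -39 + s**2 + 34*s (R(s) = (s**2 + 34*s) - 39 = -39 + s**2 + 34*s)
(420 + R(-15))**2 = (420 + (-39 + (-15)**2 + 34*(-15)))**2 = (420 + (-39 + 225 - 510))**2 = (420 - 324)**2 = 96**2 = 9216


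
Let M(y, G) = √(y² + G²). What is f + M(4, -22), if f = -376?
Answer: -376 + 10*√5 ≈ -353.64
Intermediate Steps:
M(y, G) = √(G² + y²)
f + M(4, -22) = -376 + √((-22)² + 4²) = -376 + √(484 + 16) = -376 + √500 = -376 + 10*√5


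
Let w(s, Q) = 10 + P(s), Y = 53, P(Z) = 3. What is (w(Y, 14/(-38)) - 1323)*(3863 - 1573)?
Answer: -2999900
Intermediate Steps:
w(s, Q) = 13 (w(s, Q) = 10 + 3 = 13)
(w(Y, 14/(-38)) - 1323)*(3863 - 1573) = (13 - 1323)*(3863 - 1573) = -1310*2290 = -2999900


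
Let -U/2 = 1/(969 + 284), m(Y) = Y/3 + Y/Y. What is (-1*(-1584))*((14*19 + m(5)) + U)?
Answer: 533233536/1253 ≈ 4.2557e+5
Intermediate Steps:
m(Y) = 1 + Y/3 (m(Y) = Y*(⅓) + 1 = Y/3 + 1 = 1 + Y/3)
U = -2/1253 (U = -2/(969 + 284) = -2/1253 ≈ -0.0015962)
(-1*(-1584))*((14*19 + m(5)) + U) = (-1*(-1584))*((14*19 + (1 + (⅓)*5)) - 2/1253) = 1584*((266 + (1 + 5/3)) - 2/1253) = 1584*((266 + 8/3) - 2/1253) = 1584*(806/3 - 2/1253) = 1584*(1009912/3759) = 533233536/1253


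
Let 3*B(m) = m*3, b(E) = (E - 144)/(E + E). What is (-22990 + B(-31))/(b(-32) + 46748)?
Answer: -92084/187003 ≈ -0.49242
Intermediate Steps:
b(E) = (-144 + E)/(2*E) (b(E) = (-144 + E)/((2*E)) = (-144 + E)*(1/(2*E)) = (-144 + E)/(2*E))
B(m) = m (B(m) = (m*3)/3 = (3*m)/3 = m)
(-22990 + B(-31))/(b(-32) + 46748) = (-22990 - 31)/((1/2)*(-144 - 32)/(-32) + 46748) = -23021/((1/2)*(-1/32)*(-176) + 46748) = -23021/(11/4 + 46748) = -23021/187003/4 = -23021*4/187003 = -92084/187003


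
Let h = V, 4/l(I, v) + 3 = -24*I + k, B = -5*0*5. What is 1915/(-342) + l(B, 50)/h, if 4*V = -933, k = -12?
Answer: -2977217/531810 ≈ -5.5983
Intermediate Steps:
V = -933/4 (V = (¼)*(-933) = -933/4 ≈ -233.25)
B = 0 (B = 0*5 = 0)
l(I, v) = 4/(-15 - 24*I) (l(I, v) = 4/(-3 + (-24*I - 12)) = 4/(-3 + (-12 - 24*I)) = 4/(-15 - 24*I))
h = -933/4 ≈ -233.25
1915/(-342) + l(B, 50)/h = 1915/(-342) + (-4/(15 + 24*0))/(-933/4) = 1915*(-1/342) - 4/(15 + 0)*(-4/933) = -1915/342 - 4/15*(-4/933) = -1915/342 + 16/13995 = -2977217/531810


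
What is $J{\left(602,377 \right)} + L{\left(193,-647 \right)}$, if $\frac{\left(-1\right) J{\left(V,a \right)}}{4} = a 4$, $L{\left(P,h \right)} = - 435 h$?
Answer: $275413$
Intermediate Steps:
$J{\left(V,a \right)} = - 16 a$ ($J{\left(V,a \right)} = - 4 a 4 = - 4 \cdot 4 a = - 16 a$)
$J{\left(602,377 \right)} + L{\left(193,-647 \right)} = \left(-16\right) 377 - -281445 = -6032 + 281445 = 275413$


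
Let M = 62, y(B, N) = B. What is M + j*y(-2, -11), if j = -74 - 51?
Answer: 312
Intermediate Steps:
j = -125
M + j*y(-2, -11) = 62 - 125*(-2) = 62 + 250 = 312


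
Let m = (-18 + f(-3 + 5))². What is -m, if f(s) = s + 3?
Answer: -169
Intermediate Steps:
f(s) = 3 + s
m = 169 (m = (-18 + (3 + (-3 + 5)))² = (-18 + (3 + 2))² = (-18 + 5)² = (-13)² = 169)
-m = -1*169 = -169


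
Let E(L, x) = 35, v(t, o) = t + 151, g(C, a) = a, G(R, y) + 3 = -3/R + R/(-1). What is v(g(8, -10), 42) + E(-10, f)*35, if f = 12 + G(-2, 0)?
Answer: 1366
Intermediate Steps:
G(R, y) = -3 - R - 3/R (G(R, y) = -3 + (-3/R + R/(-1)) = -3 + (-3/R + R*(-1)) = -3 + (-3/R - R) = -3 + (-R - 3/R) = -3 - R - 3/R)
f = 25/2 (f = 12 + (-3 - 1*(-2) - 3/(-2)) = 12 + (-3 + 2 - 3*(-½)) = 12 + (-3 + 2 + 3/2) = 12 + ½ = 25/2 ≈ 12.500)
v(t, o) = 151 + t
v(g(8, -10), 42) + E(-10, f)*35 = (151 - 10) + 35*35 = 141 + 1225 = 1366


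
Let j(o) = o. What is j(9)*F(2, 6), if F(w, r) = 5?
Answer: 45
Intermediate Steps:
j(9)*F(2, 6) = 9*5 = 45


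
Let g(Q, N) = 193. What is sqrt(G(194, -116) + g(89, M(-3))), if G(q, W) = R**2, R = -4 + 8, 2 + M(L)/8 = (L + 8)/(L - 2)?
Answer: sqrt(209) ≈ 14.457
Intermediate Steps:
M(L) = -16 + 8*(8 + L)/(-2 + L) (M(L) = -16 + 8*((L + 8)/(L - 2)) = -16 + 8*((8 + L)/(-2 + L)) = -16 + 8*(8 + L)/(-2 + L))
R = 4
G(q, W) = 16 (G(q, W) = 4**2 = 16)
sqrt(G(194, -116) + g(89, M(-3))) = sqrt(16 + 193) = sqrt(209)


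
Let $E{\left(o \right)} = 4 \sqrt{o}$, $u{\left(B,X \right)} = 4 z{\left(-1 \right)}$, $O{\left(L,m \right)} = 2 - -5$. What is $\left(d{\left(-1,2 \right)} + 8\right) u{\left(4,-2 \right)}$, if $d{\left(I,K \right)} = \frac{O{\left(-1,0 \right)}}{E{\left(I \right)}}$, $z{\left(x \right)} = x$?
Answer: $-32 + 7 i \approx -32.0 + 7.0 i$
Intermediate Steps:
$O{\left(L,m \right)} = 7$ ($O{\left(L,m \right)} = 2 + 5 = 7$)
$u{\left(B,X \right)} = -4$ ($u{\left(B,X \right)} = 4 \left(-1\right) = -4$)
$d{\left(I,K \right)} = \frac{7}{4 \sqrt{I}}$
$\left(d{\left(-1,2 \right)} + 8\right) u{\left(4,-2 \right)} = \left(\frac{7}{4 i} + 8\right) \left(-4\right) = \left(\frac{7 \left(- i\right)}{4} + 8\right) \left(-4\right) = \left(- \frac{7 i}{4} + 8\right) \left(-4\right) = \left(8 - \frac{7 i}{4}\right) \left(-4\right) = -32 + 7 i$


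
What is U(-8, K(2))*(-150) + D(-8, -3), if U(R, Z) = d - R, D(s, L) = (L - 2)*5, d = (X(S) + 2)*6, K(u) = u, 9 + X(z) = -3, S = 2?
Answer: 7775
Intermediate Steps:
X(z) = -12 (X(z) = -9 - 3 = -12)
d = -60 (d = (-12 + 2)*6 = -10*6 = -60)
D(s, L) = -10 + 5*L (D(s, L) = (-2 + L)*5 = -10 + 5*L)
U(R, Z) = -60 - R
U(-8, K(2))*(-150) + D(-8, -3) = (-60 - 1*(-8))*(-150) + (-10 + 5*(-3)) = (-60 + 8)*(-150) + (-10 - 15) = -52*(-150) - 25 = 7800 - 25 = 7775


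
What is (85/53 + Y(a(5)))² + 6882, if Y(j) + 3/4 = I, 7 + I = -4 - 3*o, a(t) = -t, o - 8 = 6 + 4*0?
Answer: 431517633/44944 ≈ 9601.2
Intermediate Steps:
o = 14 (o = 8 + (6 + 4*0) = 8 + (6 + 0) = 8 + 6 = 14)
I = -53 (I = -7 + (-4 - 3*14) = -7 + (-4 - 42) = -7 - 46 = -53)
Y(j) = -215/4 (Y(j) = -¾ - 53 = -215/4)
(85/53 + Y(a(5)))² + 6882 = (85/53 - 215/4)² + 6882 = (-11055/212)² + 6882 = 122213025/44944 + 6882 = 431517633/44944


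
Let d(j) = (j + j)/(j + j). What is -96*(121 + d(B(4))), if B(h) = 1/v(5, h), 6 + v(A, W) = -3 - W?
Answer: -11712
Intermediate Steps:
v(A, W) = -9 - W (v(A, W) = -6 + (-3 - W) = -9 - W)
B(h) = 1/(-9 - h)
d(j) = 1 (d(j) = (2*j)/((2*j)) = (2*j)*(1/(2*j)) = 1)
-96*(121 + d(B(4))) = -96*(121 + 1) = -96*122 = -11712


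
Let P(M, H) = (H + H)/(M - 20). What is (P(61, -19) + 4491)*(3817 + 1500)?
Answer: 978822481/41 ≈ 2.3874e+7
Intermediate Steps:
P(M, H) = 2*H/(-20 + M) (P(M, H) = (2*H)/(-20 + M) = 2*H/(-20 + M))
(P(61, -19) + 4491)*(3817 + 1500) = (2*(-19)/(-20 + 61) + 4491)*(3817 + 1500) = (2*(-19)/41 + 4491)*5317 = (2*(-19)*(1/41) + 4491)*5317 = (-38/41 + 4491)*5317 = (184093/41)*5317 = 978822481/41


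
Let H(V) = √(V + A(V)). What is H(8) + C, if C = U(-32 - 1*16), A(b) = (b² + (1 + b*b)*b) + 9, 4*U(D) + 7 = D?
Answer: -55/4 + √601 ≈ 10.765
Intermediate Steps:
U(D) = -7/4 + D/4
A(b) = 9 + b² + b*(1 + b²) (A(b) = (b² + (1 + b²)*b) + 9 = (b² + b*(1 + b²)) + 9 = 9 + b² + b*(1 + b²))
H(V) = √(9 + V² + V³ + 2*V) (H(V) = √(V + (9 + V + V² + V³)) = √(9 + V² + V³ + 2*V))
C = -55/4 (C = -7/4 + (-32 - 1*16)/4 = -7/4 + (-32 - 16)/4 = -7/4 + (¼)*(-48) = -7/4 - 12 = -55/4 ≈ -13.750)
H(8) + C = √(9 + 8² + 8³ + 2*8) - 55/4 = √(9 + 64 + 512 + 16) - 55/4 = √601 - 55/4 = -55/4 + √601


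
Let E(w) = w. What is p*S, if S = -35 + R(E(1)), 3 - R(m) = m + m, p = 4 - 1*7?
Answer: 102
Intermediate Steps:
p = -3 (p = 4 - 7 = -3)
R(m) = 3 - 2*m (R(m) = 3 - (m + m) = 3 - 2*m)
S = -34 (S = -35 + (3 - 2*1) = -35 + (3 - 2) = -35 + 1 = -34)
p*S = -3*(-34) = 102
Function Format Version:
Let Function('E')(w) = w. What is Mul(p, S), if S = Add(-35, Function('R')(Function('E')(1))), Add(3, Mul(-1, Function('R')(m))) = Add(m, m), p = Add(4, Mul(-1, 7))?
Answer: 102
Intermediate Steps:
p = -3 (p = Add(4, -7) = -3)
Function('R')(m) = Add(3, Mul(-2, m)) (Function('R')(m) = Add(3, Mul(-1, Add(m, m))) = Add(3, Mul(-1, Mul(2, m))) = Add(3, Mul(-2, m)))
S = -34 (S = Add(-35, Add(3, Mul(-2, 1))) = Add(-35, Add(3, -2)) = Add(-35, 1) = -34)
Mul(p, S) = Mul(-3, -34) = 102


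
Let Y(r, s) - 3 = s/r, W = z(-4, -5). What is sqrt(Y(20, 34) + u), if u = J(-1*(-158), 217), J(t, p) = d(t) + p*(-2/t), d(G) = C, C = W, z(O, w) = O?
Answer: 7*I*sqrt(26070)/790 ≈ 1.4307*I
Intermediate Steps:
W = -4
C = -4
d(G) = -4
Y(r, s) = 3 + s/r
J(t, p) = -4 - 2*p/t (J(t, p) = -4 + p*(-2/t) = -4 - 2*p/t)
u = -533/79 (u = -4 - 2*217/(-1*(-158)) = -4 - 2*217/158 = -4 - 2*217*1/158 = -4 - 217/79 = -533/79 ≈ -6.7468)
sqrt(Y(20, 34) + u) = sqrt((3 + 34/20) - 533/79) = sqrt((3 + 34*(1/20)) - 533/79) = sqrt((3 + 17/10) - 533/79) = sqrt(47/10 - 533/79) = sqrt(-1617/790) = 7*I*sqrt(26070)/790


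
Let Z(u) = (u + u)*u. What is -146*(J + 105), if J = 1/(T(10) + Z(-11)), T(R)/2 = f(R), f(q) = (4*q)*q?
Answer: -7987003/521 ≈ -15330.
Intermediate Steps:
Z(u) = 2*u² (Z(u) = (2*u)*u = 2*u²)
f(q) = 4*q²
T(R) = 8*R² (T(R) = 2*(4*R²) = 8*R²)
J = 1/1042 (J = 1/(8*10² + 2*(-11)²) = 1/(8*100 + 2*121) = 1/(800 + 242) = 1/1042 ≈ 0.00095969)
-146*(J + 105) = -146*(1/1042 + 105) = -146*109411/1042 = -7987003/521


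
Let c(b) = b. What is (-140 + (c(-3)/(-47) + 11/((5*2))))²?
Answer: 4257954009/220900 ≈ 19275.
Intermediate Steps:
(-140 + (c(-3)/(-47) + 11/((5*2))))² = (-140 + (-3/(-47) + 11/((5*2))))² = (-140 + (-3*(-1/47) + 11/10))² = (-140 + (3/47 + 11*(⅒)))² = (-140 + (3/47 + 11/10))² = (-140 + 547/470)² = (-65253/470)² = 4257954009/220900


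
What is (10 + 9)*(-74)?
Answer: -1406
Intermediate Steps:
(10 + 9)*(-74) = 19*(-74) = -1406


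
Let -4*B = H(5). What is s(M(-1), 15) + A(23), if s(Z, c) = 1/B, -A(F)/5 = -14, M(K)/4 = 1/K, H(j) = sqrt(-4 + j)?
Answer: 66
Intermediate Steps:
B = -1/4 (B = -sqrt(-4 + 5)/4 = -sqrt(1)/4 = -1/4*1 = -1/4 ≈ -0.25000)
M(K) = 4/K
A(F) = 70 (A(F) = -5*(-14) = 70)
s(Z, c) = -4 (s(Z, c) = 1/(-1/4) = -4)
s(M(-1), 15) + A(23) = -4 + 70 = 66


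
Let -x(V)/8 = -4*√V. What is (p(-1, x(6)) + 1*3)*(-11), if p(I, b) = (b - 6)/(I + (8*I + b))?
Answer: -89023/2021 - 352*√6/2021 ≈ -44.476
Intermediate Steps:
x(V) = 32*√V (x(V) = -(-32)*√V = 32*√V)
p(I, b) = (-6 + b)/(b + 9*I) (p(I, b) = (-6 + b)/(I + (b + 8*I)) = (-6 + b)/(b + 9*I))
(p(-1, x(6)) + 1*3)*(-11) = ((-6 + 32*√6)/(32*√6 + 9*(-1)) + 1*3)*(-11) = ((-6 + 32*√6)/(32*√6 - 9) + 3)*(-11) = ((-6 + 32*√6)/(-9 + 32*√6) + 3)*(-11) = (3 + (-6 + 32*√6)/(-9 + 32*√6))*(-11) = -33 - 11*(-6 + 32*√6)/(-9 + 32*√6)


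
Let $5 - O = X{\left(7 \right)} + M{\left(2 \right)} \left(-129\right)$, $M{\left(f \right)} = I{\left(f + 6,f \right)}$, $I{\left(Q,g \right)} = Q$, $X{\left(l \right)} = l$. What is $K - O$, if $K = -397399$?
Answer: $-398429$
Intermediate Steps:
$M{\left(f \right)} = 6 + f$ ($M{\left(f \right)} = f + 6 = 6 + f$)
$O = 1030$ ($O = 5 - \left(7 + \left(6 + 2\right) \left(-129\right)\right) = 5 - \left(7 + 8 \left(-129\right)\right) = 5 - \left(7 - 1032\right) = 5 - -1025 = 5 + 1025 = 1030$)
$K - O = -397399 - 1030 = -398429$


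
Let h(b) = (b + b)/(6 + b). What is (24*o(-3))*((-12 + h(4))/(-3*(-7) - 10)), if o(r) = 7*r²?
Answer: -84672/55 ≈ -1539.5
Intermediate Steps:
h(b) = 2*b/(6 + b) (h(b) = (2*b)/(6 + b) = 2*b/(6 + b))
(24*o(-3))*((-12 + h(4))/(-3*(-7) - 10)) = (24*(7*(-3)²))*((-12 + 2*4/(6 + 4))/(-3*(-7) - 10)) = (24*(7*9))*((-12 + 2*4/10)/(21 - 10)) = (24*63)*((-12 + 2*4*(⅒))/11) = 1512*((-12 + ⅘)*(1/11)) = 1512*(-56/5*1/11) = 1512*(-56/55) = -84672/55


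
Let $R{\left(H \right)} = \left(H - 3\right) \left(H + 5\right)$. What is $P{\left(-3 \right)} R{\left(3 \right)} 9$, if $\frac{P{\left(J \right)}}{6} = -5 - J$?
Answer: $0$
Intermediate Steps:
$R{\left(H \right)} = \left(-3 + H\right) \left(5 + H\right)$
$P{\left(J \right)} = -30 - 6 J$ ($P{\left(J \right)} = 6 \left(-5 - J\right) = -30 - 6 J$)
$P{\left(-3 \right)} R{\left(3 \right)} 9 = \left(-30 - -18\right) \left(-15 + 3^{2} + 2 \cdot 3\right) 9 = \left(-30 + 18\right) \left(-15 + 9 + 6\right) 9 = \left(-12\right) 0 \cdot 9 = 0 \cdot 9 = 0$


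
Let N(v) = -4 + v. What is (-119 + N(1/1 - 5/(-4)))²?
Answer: 233289/16 ≈ 14581.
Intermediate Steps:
(-119 + N(1/1 - 5/(-4)))² = (-119 + (-4 + (1/1 - 5/(-4))))² = (-119 + (-4 + (1*1 - 5*(-¼))))² = (-119 + (-4 + (1 + 5/4)))² = (-119 + (-4 + 9/4))² = (-119 - 7/4)² = (-483/4)² = 233289/16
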